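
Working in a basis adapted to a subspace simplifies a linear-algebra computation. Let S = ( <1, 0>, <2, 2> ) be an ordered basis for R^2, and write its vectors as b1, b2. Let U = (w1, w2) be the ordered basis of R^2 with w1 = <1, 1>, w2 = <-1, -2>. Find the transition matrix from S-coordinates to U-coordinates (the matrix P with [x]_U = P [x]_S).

[[2, 2], [1, 0]]

Let M have columns bj and N have columns wj. Then for every x, N [x]_U = x = M [x]_S, so P = N^(-1) M.
Since det N = -1, N^(-1) has integer entries; multiplying gives P = [[2, 2], [1, 0]].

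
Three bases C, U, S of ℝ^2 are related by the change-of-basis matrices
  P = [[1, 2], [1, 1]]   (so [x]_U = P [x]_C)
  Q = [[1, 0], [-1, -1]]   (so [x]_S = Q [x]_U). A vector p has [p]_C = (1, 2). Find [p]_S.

(5, -8)

First [p]_U = P [p]_C = (5, 3).
Then [p]_S = Q [p]_U = (5, -8).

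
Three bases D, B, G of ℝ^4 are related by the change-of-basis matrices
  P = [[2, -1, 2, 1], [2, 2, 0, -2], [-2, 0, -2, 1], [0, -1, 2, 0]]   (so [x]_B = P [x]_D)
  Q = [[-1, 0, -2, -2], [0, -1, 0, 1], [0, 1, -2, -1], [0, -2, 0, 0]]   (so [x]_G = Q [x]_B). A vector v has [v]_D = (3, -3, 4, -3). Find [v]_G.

(-2, 5, 29, -12)

First [v]_B = P [v]_D = (14, 6, -17, 11).
Then [v]_G = Q [v]_B = (-2, 5, 29, -12).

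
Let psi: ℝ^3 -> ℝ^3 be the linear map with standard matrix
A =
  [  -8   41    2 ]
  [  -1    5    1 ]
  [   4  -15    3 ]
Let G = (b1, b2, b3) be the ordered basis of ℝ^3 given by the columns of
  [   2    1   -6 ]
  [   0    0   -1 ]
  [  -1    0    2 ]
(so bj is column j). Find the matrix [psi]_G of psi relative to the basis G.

[[1, -2, -3], [-2, 2, -1], [3, 1, -3]]

Let P have columns b1, ..., b3. Then [psi]_G = P^(-1) A P.
Here det P = 1, so P^(-1) is integer; computing A P first and then P^(-1)(A P) gives [[1, -2, -3], [-2, 2, -1], [3, 1, -3]].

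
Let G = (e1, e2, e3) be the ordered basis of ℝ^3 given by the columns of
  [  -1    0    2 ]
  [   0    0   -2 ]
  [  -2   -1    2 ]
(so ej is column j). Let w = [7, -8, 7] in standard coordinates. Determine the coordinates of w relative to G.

[1, -1, 4]

Write w = c_1 e1 + ... + c_3 e3 and solve for the c_i.
Row-reducing the augmented matrix [M | w] gives c = (1, -1, 4).
Check: e1 - e2 + 4e3 = [7, -8, 7].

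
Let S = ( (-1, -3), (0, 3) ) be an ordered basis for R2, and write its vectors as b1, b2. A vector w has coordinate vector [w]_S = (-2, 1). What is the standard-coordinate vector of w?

(2, 9)

The coordinates say w = -2b1 + b2; adding the scaled basis vectors gives (2, 9).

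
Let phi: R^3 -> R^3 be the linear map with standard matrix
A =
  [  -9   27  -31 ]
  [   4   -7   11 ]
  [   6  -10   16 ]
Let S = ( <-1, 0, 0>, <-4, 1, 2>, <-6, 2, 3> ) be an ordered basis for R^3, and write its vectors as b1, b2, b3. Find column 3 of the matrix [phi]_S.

Compute phi(b3) = A b3 = <15, -5, -8> in standard coordinates.
Then write this in S-coordinates: solve for y in y_1 b1 + ... + y_3 b3 = <15, -5, -8>.
This gives y = <1, -1, -2>, which is column 3 of [phi]_S.

<1, -1, -2>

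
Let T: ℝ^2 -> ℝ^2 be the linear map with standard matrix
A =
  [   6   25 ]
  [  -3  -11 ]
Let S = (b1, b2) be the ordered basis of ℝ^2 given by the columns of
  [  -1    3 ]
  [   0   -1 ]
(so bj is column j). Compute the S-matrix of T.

Let P have columns b1, b2. Then [T]_S = P^(-1) A P.
Here det P = 1, so P^(-1) is integer; computing A P first and then P^(-1)(A P) gives [[-3, 1], [-3, -2]].

[[-3, 1], [-3, -2]]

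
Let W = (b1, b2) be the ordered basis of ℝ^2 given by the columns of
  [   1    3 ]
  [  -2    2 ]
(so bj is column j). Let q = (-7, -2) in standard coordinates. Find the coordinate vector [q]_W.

We seek scalars with c_1 b1 + c_2 b2 = q; equivalently solve M c = q where the columns of M are b1, b2.
System: c_1 + 3c_2 = -7, -2c_1 + 2c_2 = -2; solving gives c_1 = -1, c_2 = -2.
Check: -b1 - 2b2 = (-7, -2).

(-1, -2)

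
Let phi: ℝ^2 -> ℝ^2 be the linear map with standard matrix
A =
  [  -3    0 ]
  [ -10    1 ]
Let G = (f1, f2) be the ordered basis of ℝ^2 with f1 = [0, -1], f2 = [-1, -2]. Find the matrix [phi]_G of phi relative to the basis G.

[[1, -2], [0, -3]]

The j-th column of [phi]_G is [phi(fj)]_G.
phi(f1) = A f1 = [0, -1] = f1 + 0·f2, so column 1 is [1, 0].
Repeating for f2 and assembling the columns gives [[1, -2], [0, -3]].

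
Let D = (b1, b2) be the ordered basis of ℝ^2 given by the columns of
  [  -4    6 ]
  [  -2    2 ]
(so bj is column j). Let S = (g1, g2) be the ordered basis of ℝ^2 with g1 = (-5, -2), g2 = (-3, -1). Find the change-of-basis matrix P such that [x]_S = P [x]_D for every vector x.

[[2, 0], [-2, -2]]

Let M have columns bj and N have columns gj. Then for every x, N [x]_S = x = M [x]_D, so P = N^(-1) M.
Since det N = -1, N^(-1) has integer entries; multiplying gives P = [[2, 0], [-2, -2]].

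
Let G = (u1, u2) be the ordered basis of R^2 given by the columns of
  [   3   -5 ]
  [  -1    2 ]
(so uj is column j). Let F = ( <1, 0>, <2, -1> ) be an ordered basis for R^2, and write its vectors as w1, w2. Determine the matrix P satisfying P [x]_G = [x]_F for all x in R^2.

Column j of P is [uj]_F, since P maps G-coordinates to F-coordinates.
Expressing u1 in F: u1 = w1 + w2, so column 1 of P is <1, 1>.
Doing the same for each uj gives P = [[1, -1], [1, -2]].

[[1, -1], [1, -2]]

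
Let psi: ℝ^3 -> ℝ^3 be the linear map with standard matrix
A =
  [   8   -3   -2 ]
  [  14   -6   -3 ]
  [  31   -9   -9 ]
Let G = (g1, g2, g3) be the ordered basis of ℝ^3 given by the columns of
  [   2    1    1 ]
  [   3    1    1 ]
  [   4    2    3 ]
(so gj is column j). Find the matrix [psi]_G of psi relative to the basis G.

[[-1, 1, 0], [0, -3, 2], [1, 2, -3]]

The j-th column of [psi]_G is [psi(gj)]_G.
psi(g1) = A g1 = <-1, -2, -1> = -g1 + 0·g2 + g3, so column 1 is <-1, 0, 1>.
Repeating for g2, g3 and assembling the columns gives [[-1, 1, 0], [0, -3, 2], [1, 2, -3]].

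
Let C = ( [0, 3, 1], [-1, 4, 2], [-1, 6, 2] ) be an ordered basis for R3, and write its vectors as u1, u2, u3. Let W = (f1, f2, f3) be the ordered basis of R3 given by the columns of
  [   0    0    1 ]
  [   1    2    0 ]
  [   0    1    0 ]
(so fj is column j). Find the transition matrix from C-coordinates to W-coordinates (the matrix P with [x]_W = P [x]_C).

Take x = uj: its C-coordinates are the j-th standard unit vector, so P e_j — column j of P — equals [uj]_W.
u1 = f1 + f2 + 0·f3, giving column 1 = [1, 1, 0]; repeating for each j gives P = [[1, 0, 2], [1, 2, 2], [0, -1, -1]].

[[1, 0, 2], [1, 2, 2], [0, -1, -1]]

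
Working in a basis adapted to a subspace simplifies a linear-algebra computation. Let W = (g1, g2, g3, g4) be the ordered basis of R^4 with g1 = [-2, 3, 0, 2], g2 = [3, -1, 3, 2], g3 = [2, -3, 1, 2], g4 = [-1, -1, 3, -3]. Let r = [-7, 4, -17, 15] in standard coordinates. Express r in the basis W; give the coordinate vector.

[3, -4, 4, -3]

We seek scalars with c_1 g1 + ... + c_4 g4 = r; equivalently solve M c = r where the columns of M are g1, ..., g4.
Solving this 4x4 system gives c = (3, -4, 4, -3).
Check: 3g1 - 4g2 + 4g3 - 3g4 = [-7, 4, -17, 15].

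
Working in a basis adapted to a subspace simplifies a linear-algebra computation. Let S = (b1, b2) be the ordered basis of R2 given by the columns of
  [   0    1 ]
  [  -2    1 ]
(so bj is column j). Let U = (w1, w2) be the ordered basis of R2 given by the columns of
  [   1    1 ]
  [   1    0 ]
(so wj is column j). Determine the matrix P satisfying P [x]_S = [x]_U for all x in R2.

Take x = bj: its S-coordinates are the j-th standard unit vector, so P e_j — column j of P — equals [bj]_U.
b1 = -2w1 + 2w2, giving column 1 = (-2, 2); repeating for each j gives P = [[-2, 1], [2, 0]].

[[-2, 1], [2, 0]]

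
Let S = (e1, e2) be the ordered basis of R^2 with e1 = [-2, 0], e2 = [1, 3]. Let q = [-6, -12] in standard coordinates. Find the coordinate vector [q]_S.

[1, -4]

Write q = c_1 e1 + c_2 e2 and solve for the c_i.
System: -2c_1 + c_2 = -6, 0c_1 + 3c_2 = -12; solving gives c_1 = 1, c_2 = -4.
Check: e1 - 4e2 = [-6, -12].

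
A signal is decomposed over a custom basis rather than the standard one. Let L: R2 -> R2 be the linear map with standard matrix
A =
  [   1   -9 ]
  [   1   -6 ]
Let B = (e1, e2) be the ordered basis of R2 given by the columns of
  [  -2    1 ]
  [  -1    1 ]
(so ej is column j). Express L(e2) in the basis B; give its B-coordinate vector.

Column 2 of [L]_B is the B-coordinate vector of L(e2).
In standard coordinates L(e2) = A e2 = [-8, -5].
Converting to B: [-8, -5] = 3e1 - 2e2, so the coordinate vector is [3, -2].

[3, -2]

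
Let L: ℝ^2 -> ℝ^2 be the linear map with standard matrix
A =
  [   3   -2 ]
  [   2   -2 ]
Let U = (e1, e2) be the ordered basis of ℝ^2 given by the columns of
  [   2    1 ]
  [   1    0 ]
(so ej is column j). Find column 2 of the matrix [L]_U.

[2, -1]

Column 2 of [L]_U is the U-coordinate vector of L(e2).
In standard coordinates L(e2) = A e2 = [3, 2].
Converting to U: [3, 2] = 2e1 - e2, so the coordinate vector is [2, -1].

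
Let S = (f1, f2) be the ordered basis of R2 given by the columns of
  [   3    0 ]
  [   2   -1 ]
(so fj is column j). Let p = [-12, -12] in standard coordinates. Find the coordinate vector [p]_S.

[-4, 4]

[p]_S is the unique c with M c = p, where M has columns f1, f2.
System: 3c_1 + 0c_2 = -12, 2c_1 - c_2 = -12; solving gives c_1 = -4, c_2 = 4.
Check: -4f1 + 4f2 = [-12, -12].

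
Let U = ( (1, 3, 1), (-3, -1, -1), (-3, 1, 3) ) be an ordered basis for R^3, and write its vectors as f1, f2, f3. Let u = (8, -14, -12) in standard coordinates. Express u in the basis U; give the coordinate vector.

We seek scalars with c_1 f1 + ... + c_3 f3 = u; equivalently solve M c = u where the columns of M are f1, ..., f3.
Gaussian elimination on [M | u] yields c = (-4, -1, -3).
Check: -4f1 - f2 - 3f3 = (8, -14, -12).

(-4, -1, -3)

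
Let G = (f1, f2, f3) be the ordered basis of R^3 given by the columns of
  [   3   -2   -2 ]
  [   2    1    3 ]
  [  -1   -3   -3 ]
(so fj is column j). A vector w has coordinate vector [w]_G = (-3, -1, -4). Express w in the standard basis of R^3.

By definition w = -3f1 - f2 - 4f3.
Summing componentwise gives (1, -19, 18).

(1, -19, 18)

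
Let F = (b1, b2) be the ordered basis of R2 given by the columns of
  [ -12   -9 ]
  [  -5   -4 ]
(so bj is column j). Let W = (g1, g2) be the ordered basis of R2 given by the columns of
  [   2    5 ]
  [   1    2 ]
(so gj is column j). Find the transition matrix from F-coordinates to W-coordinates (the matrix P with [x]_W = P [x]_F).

Column j of P is [bj]_W, since P maps F-coordinates to W-coordinates.
Expressing b1 in W: b1 = -g1 - 2g2, so column 1 of P is <-1, -2>.
Doing the same for each bj gives P = [[-1, -2], [-2, -1]].

[[-1, -2], [-2, -1]]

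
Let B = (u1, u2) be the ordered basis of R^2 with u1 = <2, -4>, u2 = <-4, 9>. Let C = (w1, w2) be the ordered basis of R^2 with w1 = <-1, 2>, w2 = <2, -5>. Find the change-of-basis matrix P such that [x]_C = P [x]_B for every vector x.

[[-2, 2], [0, -1]]

Take x = uj: its B-coordinates are the j-th standard unit vector, so P e_j — column j of P — equals [uj]_C.
u1 = -2w1 + 0·w2, giving column 1 = <-2, 0>; repeating for each j gives P = [[-2, 2], [0, -1]].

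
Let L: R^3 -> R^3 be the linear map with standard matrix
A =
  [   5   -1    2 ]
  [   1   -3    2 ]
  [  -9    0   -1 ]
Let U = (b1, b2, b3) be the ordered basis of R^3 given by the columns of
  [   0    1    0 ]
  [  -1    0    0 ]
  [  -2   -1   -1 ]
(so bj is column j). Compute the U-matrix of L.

Let P have columns b1, ..., b3. Then [L]_U = P^(-1) A P.
Here det P = -1, so P^(-1) is integer; computing A P first and then P^(-1)(A P) gives [[1, 1, 2], [-3, 3, -2], [-1, 3, -3]].

[[1, 1, 2], [-3, 3, -2], [-1, 3, -3]]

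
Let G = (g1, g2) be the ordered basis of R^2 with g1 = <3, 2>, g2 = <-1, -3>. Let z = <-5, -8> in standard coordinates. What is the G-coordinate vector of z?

<-1, 2>

[z]_G is the unique c with M c = z, where M has columns g1, g2.
System: 3c_1 - c_2 = -5, 2c_1 - 3c_2 = -8; solving gives c_1 = -1, c_2 = 2.
Check: -g1 + 2g2 = <-5, -8>.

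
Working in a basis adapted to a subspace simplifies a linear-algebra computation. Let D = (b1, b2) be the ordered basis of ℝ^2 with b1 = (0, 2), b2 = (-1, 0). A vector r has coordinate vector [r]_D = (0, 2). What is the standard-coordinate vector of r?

(-2, 0)

The coordinates say r = 0·b1 + 2b2; adding the scaled basis vectors gives (-2, 0).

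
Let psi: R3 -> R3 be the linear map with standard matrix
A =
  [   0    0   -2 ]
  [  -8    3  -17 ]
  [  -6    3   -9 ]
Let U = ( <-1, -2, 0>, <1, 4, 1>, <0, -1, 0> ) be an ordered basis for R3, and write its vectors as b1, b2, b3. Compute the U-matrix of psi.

[[0, -1, -3], [0, -3, -3], [-2, 3, -3]]

The j-th column of [psi]_U is [psi(bj)]_U.
psi(b1) = A b1 = <0, 2, 0> = 0·b1 + 0·b2 - 2b3, so column 1 is <0, 0, -2>.
Repeating for b2, b3 and assembling the columns gives [[0, -1, -3], [0, -3, -3], [-2, 3, -3]].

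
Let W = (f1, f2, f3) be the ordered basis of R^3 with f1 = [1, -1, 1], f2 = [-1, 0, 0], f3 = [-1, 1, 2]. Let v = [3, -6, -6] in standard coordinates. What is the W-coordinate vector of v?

[v]_W is the unique c with M c = v, where M has columns f1, ..., f3.
Row-reducing the augmented matrix [M | v] gives c = (2, 3, -4).
Check: 2f1 + 3f2 - 4f3 = [3, -6, -6].

[2, 3, -4]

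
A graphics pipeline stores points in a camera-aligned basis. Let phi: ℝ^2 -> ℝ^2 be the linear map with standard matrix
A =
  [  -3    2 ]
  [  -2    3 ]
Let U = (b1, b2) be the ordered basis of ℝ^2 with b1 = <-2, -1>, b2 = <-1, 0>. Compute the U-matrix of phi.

[[-1, -2], [-2, 1]]

With P the matrix whose columns are b1, b2, [phi]_U = P^(-1) A P.
Column by column: phi(b1) = A b1 = <4, 1>; its U-coordinates <-1, -2> give column 1.
Continuing for each basis vector yields [phi]_U = [[-1, -2], [-2, 1]].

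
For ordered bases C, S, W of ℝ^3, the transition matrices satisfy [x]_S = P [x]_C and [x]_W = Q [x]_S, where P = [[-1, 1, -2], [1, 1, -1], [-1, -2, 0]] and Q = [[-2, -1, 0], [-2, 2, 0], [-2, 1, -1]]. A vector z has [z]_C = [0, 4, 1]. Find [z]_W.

First [z]_S = P [z]_C = [2, 3, -8].
Then [z]_W = Q [z]_S = [-7, 2, 7].

[-7, 2, 7]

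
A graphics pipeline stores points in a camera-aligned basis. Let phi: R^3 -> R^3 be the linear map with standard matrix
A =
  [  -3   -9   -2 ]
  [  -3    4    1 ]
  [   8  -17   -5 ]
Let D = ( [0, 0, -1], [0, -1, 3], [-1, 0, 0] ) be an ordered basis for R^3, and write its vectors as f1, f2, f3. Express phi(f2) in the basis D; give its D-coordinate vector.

Column 2 of [phi]_D is the D-coordinate vector of phi(f2).
In standard coordinates phi(f2) = A f2 = [3, -1, 2].
Converting to D: [3, -1, 2] = f1 + f2 - 3f3, so the coordinate vector is [1, 1, -3].

[1, 1, -3]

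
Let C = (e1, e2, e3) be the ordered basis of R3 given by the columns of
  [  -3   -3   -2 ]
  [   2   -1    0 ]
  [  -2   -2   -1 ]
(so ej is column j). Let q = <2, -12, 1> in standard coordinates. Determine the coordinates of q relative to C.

Write q = c_1 e1 + ... + c_3 e3 and solve for the c_i.
Row-reducing the augmented matrix [M | q] gives c = (-4, 4, -1).
Check: -4e1 + 4e2 - e3 = <2, -12, 1>.

<-4, 4, -1>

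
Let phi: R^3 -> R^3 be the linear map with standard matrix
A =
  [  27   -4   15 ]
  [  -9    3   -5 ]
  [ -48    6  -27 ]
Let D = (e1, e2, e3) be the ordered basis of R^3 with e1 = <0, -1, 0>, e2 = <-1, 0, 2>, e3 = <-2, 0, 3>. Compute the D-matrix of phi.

Let P have columns e1, ..., e3. Then [phi]_D = P^(-1) A P.
Here det P = 1, so P^(-1) is integer; computing A P first and then P^(-1)(A P) gives [[3, 1, -3], [0, -3, 3], [-2, 0, 3]].

[[3, 1, -3], [0, -3, 3], [-2, 0, 3]]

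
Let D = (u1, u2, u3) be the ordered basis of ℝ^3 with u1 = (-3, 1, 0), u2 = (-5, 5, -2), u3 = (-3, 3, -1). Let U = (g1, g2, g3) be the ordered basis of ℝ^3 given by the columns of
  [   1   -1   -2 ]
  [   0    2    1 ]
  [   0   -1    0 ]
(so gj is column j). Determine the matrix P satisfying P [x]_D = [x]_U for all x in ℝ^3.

[[-1, -1, 0], [0, 2, 1], [1, 1, 1]]

Let M have columns uj and N have columns gj. Then for every x, N [x]_U = x = M [x]_D, so P = N^(-1) M.
Since det N = 1, N^(-1) has integer entries; multiplying gives P = [[-1, -1, 0], [0, 2, 1], [1, 1, 1]].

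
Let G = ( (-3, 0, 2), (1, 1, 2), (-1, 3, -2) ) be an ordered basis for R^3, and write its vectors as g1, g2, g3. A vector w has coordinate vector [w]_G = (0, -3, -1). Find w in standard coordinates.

(-2, -6, -4)

w = M [w]_G, where M has columns g1, ..., g3.
Carrying out the matrix-vector product, w = (-2, -6, -4).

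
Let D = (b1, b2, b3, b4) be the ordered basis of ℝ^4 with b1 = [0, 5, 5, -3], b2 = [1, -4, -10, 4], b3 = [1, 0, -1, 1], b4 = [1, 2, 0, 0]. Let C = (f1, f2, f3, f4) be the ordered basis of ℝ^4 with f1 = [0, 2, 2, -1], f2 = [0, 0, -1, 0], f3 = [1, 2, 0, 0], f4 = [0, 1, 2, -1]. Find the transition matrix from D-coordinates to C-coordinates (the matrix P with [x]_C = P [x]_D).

Let M have columns bj and N have columns fj. Then for every x, N [x]_C = x = M [x]_D, so P = N^(-1) M.
Since det N = 1, N^(-1) has integer entries; multiplying gives P = [[2, -2, -1, 0], [1, 2, -1, 0], [0, 1, 1, 1], [1, -2, 0, 0]].

[[2, -2, -1, 0], [1, 2, -1, 0], [0, 1, 1, 1], [1, -2, 0, 0]]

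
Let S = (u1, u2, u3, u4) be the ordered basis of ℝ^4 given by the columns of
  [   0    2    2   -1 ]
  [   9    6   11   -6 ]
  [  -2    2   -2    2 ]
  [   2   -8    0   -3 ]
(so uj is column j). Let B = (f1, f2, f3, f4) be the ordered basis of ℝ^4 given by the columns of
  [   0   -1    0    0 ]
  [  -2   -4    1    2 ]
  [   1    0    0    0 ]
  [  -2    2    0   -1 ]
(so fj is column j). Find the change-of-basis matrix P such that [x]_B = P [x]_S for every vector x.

Let M have columns uj and N have columns fj. Then for every x, N [x]_B = x = M [x]_S, so P = N^(-1) M.
Since det N = 1, N^(-1) has integer entries; multiplying gives P = [[-2, 2, -2, 2], [0, -2, -2, 1], [1, 2, -1, 0], [2, 0, 0, 1]].

[[-2, 2, -2, 2], [0, -2, -2, 1], [1, 2, -1, 0], [2, 0, 0, 1]]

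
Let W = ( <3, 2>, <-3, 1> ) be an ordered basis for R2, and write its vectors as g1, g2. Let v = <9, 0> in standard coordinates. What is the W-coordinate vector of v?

<1, -2>

Write v = c_1 g1 + c_2 g2 and solve for the c_i.
System: 3c_1 - 3c_2 = 9, 2c_1 + c_2 = 0; solving gives c_1 = 1, c_2 = -2.
Check: g1 - 2g2 = <9, 0>.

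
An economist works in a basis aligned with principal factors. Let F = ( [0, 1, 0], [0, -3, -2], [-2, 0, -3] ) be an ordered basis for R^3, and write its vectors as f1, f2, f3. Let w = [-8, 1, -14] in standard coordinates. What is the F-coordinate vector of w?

[4, 1, 4]

Write w = c_1 f1 + ... + c_3 f3 and solve for the c_i.
Gaussian elimination on [M | w] yields c = (4, 1, 4).
Check: 4f1 + f2 + 4f3 = [-8, 1, -14].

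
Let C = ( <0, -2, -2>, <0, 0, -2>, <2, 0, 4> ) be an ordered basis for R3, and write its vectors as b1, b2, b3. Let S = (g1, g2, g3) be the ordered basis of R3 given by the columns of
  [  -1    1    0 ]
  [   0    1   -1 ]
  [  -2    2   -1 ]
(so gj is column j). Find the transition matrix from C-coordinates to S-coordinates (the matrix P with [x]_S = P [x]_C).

Column j of P is [bj]_S, since P maps C-coordinates to S-coordinates.
Expressing b1 in S: b1 = 0·g1 + 0·g2 + 2g3, so column 1 of P is <0, 0, 2>.
Doing the same for each bj gives P = [[0, 2, -2], [0, 2, 0], [2, 2, 0]].

[[0, 2, -2], [0, 2, 0], [2, 2, 0]]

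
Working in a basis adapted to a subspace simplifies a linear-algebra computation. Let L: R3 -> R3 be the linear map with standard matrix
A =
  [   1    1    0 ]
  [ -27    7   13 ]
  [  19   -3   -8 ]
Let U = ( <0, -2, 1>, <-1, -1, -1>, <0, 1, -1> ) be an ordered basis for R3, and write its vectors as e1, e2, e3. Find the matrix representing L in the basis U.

[[-1, -3, 3], [2, 2, -1], [-1, 3, -1]]

With P the matrix whose columns are e1, ..., e3, [L]_U = P^(-1) A P.
Column by column: L(e1) = A e1 = <-2, -1, -2>; its U-coordinates <-1, 2, -1> give column 1.
Continuing for each basis vector yields [L]_U = [[-1, -3, 3], [2, 2, -1], [-1, 3, -1]].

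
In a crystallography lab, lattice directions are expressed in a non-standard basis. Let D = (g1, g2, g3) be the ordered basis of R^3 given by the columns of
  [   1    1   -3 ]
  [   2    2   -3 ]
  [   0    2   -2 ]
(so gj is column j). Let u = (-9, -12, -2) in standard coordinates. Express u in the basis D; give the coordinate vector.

Write u = c_1 g1 + ... + c_3 g3 and solve for the c_i.
Gaussian elimination on [M | u] yields c = (-4, 1, 2).
Check: -4g1 + g2 + 2g3 = (-9, -12, -2).

(-4, 1, 2)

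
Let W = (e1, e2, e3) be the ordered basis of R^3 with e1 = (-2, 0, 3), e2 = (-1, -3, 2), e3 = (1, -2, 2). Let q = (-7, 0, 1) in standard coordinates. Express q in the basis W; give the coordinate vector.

We seek scalars with c_1 e1 + ... + c_3 e3 = q; equivalently solve M c = q where the columns of M are e1, ..., e3.
Gaussian elimination on [M | q] yields c = (1, 2, -3).
Check: e1 + 2e2 - 3e3 = (-7, 0, 1).

(1, 2, -3)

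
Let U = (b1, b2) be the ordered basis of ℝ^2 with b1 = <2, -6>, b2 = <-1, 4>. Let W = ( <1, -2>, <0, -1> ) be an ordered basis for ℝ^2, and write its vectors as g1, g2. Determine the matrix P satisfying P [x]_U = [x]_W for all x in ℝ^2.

[[2, -1], [2, -2]]

Let M have columns bj and N have columns gj. Then for every x, N [x]_W = x = M [x]_U, so P = N^(-1) M.
Since det N = -1, N^(-1) has integer entries; multiplying gives P = [[2, -1], [2, -2]].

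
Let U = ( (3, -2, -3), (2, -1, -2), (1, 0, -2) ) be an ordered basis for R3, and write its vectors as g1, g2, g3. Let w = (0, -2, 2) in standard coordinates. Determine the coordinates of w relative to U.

(2, -2, -2)

We seek scalars with c_1 g1 + ... + c_3 g3 = w; equivalently solve M c = w where the columns of M are g1, ..., g3.
Gaussian elimination on [M | w] yields c = (2, -2, -2).
Check: 2g1 - 2g2 - 2g3 = (0, -2, 2).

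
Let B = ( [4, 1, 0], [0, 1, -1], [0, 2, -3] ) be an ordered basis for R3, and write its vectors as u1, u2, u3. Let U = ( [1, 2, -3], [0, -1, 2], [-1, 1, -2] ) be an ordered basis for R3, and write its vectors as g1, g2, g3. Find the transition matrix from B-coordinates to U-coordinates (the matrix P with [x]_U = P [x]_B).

Let M have columns uj and N have columns gj. Then for every x, N [x]_U = x = M [x]_B, so P = N^(-1) M.
Since det N = -1, N^(-1) has integer entries; multiplying gives P = [[2, 1, 1], [1, 2, 1], [-2, 1, 1]].

[[2, 1, 1], [1, 2, 1], [-2, 1, 1]]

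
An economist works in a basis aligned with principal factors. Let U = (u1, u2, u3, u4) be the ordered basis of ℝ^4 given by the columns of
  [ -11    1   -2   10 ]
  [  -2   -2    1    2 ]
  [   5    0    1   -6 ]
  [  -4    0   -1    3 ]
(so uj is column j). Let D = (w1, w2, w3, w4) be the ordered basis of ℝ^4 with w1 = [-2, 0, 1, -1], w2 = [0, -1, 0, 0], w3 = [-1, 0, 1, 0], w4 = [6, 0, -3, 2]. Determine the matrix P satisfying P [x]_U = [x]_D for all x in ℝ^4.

Column j of P is [uj]_D, since P maps U-coordinates to D-coordinates.
Expressing u1 in D: u1 = 0·w1 + 2w2 - w3 - 2w4, so column 1 of P is [0, 2, -1, -2].
Doing the same for each uj gives P = [[0, 2, 1, -1], [2, 2, -1, -2], [-1, 1, 0, -2], [-2, 1, 0, 1]].

[[0, 2, 1, -1], [2, 2, -1, -2], [-1, 1, 0, -2], [-2, 1, 0, 1]]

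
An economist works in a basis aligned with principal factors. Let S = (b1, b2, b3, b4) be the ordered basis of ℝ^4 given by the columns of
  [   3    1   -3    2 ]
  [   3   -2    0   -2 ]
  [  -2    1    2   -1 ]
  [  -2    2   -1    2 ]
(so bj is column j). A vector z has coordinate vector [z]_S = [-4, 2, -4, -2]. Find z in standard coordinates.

[-2, -12, 4, 12]

z = M [z]_S, where M has columns b1, ..., b4.
Carrying out the matrix-vector product, z = [-2, -12, 4, 12].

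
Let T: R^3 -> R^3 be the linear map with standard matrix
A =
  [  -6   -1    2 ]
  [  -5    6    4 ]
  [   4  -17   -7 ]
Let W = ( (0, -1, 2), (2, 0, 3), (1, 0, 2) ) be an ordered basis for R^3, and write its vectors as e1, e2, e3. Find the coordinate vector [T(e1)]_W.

Compute T(e1) = A e1 = (5, 2, 3) in standard coordinates.
Then write this in W-coordinates: solve for y in y_1 e1 + ... + y_3 e3 = (5, 2, 3).
This gives y = (-2, 3, -1), which is column 1 of [T]_W.

(-2, 3, -1)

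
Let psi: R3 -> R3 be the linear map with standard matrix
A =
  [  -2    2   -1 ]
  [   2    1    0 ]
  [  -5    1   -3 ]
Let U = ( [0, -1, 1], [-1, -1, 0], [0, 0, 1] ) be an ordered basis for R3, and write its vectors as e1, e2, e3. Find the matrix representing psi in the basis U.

With P the matrix whose columns are e1, ..., e3, [psi]_U = P^(-1) A P.
Column by column: psi(e1) = A e1 = [-3, -1, -4]; its U-coordinates [-2, 3, -2] give column 1.
Continuing for each basis vector yields [psi]_U = [[-2, 3, -1], [3, 0, 1], [-2, 1, -2]].

[[-2, 3, -1], [3, 0, 1], [-2, 1, -2]]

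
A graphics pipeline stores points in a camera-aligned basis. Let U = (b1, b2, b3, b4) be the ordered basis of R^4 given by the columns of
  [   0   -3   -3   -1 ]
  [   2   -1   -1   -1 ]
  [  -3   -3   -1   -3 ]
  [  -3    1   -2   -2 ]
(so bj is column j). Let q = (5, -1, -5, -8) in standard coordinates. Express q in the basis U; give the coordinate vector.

(0, -2, -1, 4)

Write q = c_1 b1 + ... + c_4 b4 and solve for the c_i.
Solving this 4x4 system gives c = (0, -2, -1, 4).
Check: 0·b1 - 2b2 - b3 + 4b4 = (5, -1, -5, -8).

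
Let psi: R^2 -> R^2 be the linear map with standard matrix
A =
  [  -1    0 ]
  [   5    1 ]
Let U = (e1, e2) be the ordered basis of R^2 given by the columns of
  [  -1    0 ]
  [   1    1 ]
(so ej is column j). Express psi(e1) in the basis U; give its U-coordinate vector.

Compute psi(e1) = A e1 = [1, -4] in standard coordinates.
Then write this in U-coordinates: solve for y in y_1 e1 + y_2 e2 = [1, -4].
This gives y = [-1, -3], which is column 1 of [psi]_U.

[-1, -3]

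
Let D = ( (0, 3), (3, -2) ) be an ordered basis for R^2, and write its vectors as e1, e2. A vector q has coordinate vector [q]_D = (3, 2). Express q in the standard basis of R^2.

(6, 5)

By definition q = 3e1 + 2e2.
Summing componentwise gives (6, 5).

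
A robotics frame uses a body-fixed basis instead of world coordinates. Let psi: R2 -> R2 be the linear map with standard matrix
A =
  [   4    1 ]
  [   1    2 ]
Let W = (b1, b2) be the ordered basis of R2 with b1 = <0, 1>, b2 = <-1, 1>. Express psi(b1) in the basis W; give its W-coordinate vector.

Column 1 of [psi]_W is the W-coordinate vector of psi(b1).
In standard coordinates psi(b1) = A b1 = <1, 2>.
Converting to W: <1, 2> = 3b1 - b2, so the coordinate vector is <3, -1>.

<3, -1>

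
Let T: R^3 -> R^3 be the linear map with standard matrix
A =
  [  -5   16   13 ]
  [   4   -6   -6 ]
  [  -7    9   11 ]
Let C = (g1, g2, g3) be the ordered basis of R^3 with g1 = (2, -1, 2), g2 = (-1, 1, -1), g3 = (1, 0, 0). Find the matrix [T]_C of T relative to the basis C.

[[1, 1, -3], [3, -3, 1], [1, 3, 2]]

With P the matrix whose columns are g1, ..., g3, [T]_C = P^(-1) A P.
Column by column: T(g1) = A g1 = (0, 2, -1); its C-coordinates (1, 3, 1) give column 1.
Continuing for each basis vector yields [T]_C = [[1, 1, -3], [3, -3, 1], [1, 3, 2]].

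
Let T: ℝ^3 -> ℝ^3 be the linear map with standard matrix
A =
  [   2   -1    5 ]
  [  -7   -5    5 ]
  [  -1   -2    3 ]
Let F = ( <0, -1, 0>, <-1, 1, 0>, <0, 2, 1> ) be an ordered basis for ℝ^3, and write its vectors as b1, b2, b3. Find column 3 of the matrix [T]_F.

Column 3 of [T]_F is the F-coordinate vector of T(b3).
In standard coordinates T(b3) = A b3 = <3, -5, -1>.
Converting to F: <3, -5, -1> = 0·b1 - 3b2 - b3, so the coordinate vector is <0, -3, -1>.

<0, -3, -1>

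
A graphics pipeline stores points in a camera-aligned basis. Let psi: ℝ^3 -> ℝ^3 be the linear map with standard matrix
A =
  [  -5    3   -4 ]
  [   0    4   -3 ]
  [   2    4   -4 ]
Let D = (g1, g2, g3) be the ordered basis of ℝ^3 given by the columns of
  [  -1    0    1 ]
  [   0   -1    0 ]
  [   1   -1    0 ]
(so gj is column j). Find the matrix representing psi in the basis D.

[[-3, 1, 2], [3, 1, 0], [-2, 2, -3]]

With P the matrix whose columns are g1, ..., g3, [psi]_D = P^(-1) A P.
Column by column: psi(g1) = A g1 = <1, -3, -6>; its D-coordinates <-3, 3, -2> give column 1.
Continuing for each basis vector yields [psi]_D = [[-3, 1, 2], [3, 1, 0], [-2, 2, -3]].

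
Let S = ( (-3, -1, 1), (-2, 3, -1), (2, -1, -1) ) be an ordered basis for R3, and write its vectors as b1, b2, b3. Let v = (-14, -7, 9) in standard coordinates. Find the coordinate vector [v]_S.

(4, -2, -3)

We seek scalars with c_1 b1 + ... + c_3 b3 = v; equivalently solve M c = v where the columns of M are b1, ..., b3.
Row-reducing the augmented matrix [M | v] gives c = (4, -2, -3).
Check: 4b1 - 2b2 - 3b3 = (-14, -7, 9).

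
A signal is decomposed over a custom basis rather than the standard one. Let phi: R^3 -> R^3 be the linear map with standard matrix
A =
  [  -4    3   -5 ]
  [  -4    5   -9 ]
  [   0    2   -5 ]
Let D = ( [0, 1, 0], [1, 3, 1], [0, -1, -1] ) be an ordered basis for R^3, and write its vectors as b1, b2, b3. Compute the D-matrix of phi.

[[-3, 1, -3], [3, 0, 2], [1, -1, -1]]

With P the matrix whose columns are b1, ..., b3, [phi]_D = P^(-1) A P.
Column by column: phi(b1) = A b1 = [3, 5, 2]; its D-coordinates [-3, 3, 1] give column 1.
Continuing for each basis vector yields [phi]_D = [[-3, 1, -3], [3, 0, 2], [1, -1, -1]].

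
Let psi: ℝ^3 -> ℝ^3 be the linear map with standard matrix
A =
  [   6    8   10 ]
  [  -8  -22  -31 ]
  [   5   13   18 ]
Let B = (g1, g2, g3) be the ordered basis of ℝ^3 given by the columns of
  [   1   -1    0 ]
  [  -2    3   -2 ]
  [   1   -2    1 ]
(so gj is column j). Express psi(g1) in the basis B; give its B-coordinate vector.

(1, 1, -2)

Compute psi(g1) = A g1 = (0, 5, -3) in standard coordinates.
Then write this in B-coordinates: solve for y in y_1 g1 + ... + y_3 g3 = (0, 5, -3).
This gives y = (1, 1, -2), which is column 1 of [psi]_B.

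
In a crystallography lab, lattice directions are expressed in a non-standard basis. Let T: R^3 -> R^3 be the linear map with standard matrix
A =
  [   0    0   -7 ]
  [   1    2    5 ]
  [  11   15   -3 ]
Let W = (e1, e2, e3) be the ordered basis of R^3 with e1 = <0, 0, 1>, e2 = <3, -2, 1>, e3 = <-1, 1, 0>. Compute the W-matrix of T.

[[-1, 3, 3], [-2, -3, 1], [1, -2, 3]]

Let P have columns e1, ..., e3. Then [T]_W = P^(-1) A P.
Here det P = 1, so P^(-1) is integer; computing A P first and then P^(-1)(A P) gives [[-1, 3, 3], [-2, -3, 1], [1, -2, 3]].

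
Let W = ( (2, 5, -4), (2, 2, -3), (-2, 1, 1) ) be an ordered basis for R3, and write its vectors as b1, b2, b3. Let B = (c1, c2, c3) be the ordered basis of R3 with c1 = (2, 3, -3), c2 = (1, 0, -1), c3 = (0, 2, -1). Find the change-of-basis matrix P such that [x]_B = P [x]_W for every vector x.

[[1, 0, -1], [0, 2, 0], [1, 1, 2]]

Take x = bj: its W-coordinates are the j-th standard unit vector, so P e_j — column j of P — equals [bj]_B.
b1 = c1 + 0·c2 + c3, giving column 1 = (1, 0, 1); repeating for each j gives P = [[1, 0, -1], [0, 2, 0], [1, 1, 2]].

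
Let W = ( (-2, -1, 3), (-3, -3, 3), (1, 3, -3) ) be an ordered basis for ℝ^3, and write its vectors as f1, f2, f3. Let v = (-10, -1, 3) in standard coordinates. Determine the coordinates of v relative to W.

We seek scalars with c_1 f1 + ... + c_3 f3 = v; equivalently solve M c = v where the columns of M are f1, ..., f3.
Gaussian elimination on [M | v] yields c = (1, 4, 4).
Check: f1 + 4f2 + 4f3 = (-10, -1, 3).

(1, 4, 4)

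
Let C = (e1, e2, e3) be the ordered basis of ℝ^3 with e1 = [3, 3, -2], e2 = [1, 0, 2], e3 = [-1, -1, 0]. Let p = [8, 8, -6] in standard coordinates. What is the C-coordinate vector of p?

We seek scalars with c_1 e1 + ... + c_3 e3 = p; equivalently solve M c = p where the columns of M are e1, ..., e3.
Row-reducing the augmented matrix [M | p] gives c = (3, 0, 1).
Check: 3e1 + 0·e2 + e3 = [8, 8, -6].

[3, 0, 1]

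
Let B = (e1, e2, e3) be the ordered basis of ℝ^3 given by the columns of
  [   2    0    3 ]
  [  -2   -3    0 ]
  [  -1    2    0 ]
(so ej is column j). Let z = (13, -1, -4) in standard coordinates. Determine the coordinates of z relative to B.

[z]_B is the unique c with M c = z, where M has columns e1, ..., e3.
Gaussian elimination on [M | z] yields c = (2, -1, 3).
Check: 2e1 - e2 + 3e3 = (13, -1, -4).

(2, -1, 3)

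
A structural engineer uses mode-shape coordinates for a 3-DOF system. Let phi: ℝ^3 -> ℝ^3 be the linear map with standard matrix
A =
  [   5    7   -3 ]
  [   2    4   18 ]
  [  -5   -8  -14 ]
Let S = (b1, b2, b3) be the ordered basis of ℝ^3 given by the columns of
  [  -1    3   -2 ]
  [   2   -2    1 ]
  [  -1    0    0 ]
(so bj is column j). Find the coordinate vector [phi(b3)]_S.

[-2, -3, -2]

Compute phi(b3) = A b3 = [-3, 0, 2] in standard coordinates.
Then write this in S-coordinates: solve for y in y_1 b1 + ... + y_3 b3 = [-3, 0, 2].
This gives y = [-2, -3, -2], which is column 3 of [phi]_S.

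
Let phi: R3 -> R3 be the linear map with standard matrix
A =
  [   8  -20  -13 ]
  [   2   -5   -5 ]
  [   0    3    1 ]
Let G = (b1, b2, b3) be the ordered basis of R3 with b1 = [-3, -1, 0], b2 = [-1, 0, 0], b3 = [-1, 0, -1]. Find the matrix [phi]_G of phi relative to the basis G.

[[1, 2, -3], [-2, 2, 3], [3, 0, 1]]

Let P have columns b1, ..., b3. Then [phi]_G = P^(-1) A P.
Here det P = 1, so P^(-1) is integer; computing A P first and then P^(-1)(A P) gives [[1, 2, -3], [-2, 2, 3], [3, 0, 1]].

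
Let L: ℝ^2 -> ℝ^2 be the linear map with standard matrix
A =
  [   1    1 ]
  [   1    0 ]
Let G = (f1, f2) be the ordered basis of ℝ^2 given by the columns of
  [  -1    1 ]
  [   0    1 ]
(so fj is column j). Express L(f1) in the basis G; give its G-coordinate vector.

[0, -1]

Column 1 of [L]_G is the G-coordinate vector of L(f1).
In standard coordinates L(f1) = A f1 = [-1, -1].
Converting to G: [-1, -1] = 0·f1 - f2, so the coordinate vector is [0, -1].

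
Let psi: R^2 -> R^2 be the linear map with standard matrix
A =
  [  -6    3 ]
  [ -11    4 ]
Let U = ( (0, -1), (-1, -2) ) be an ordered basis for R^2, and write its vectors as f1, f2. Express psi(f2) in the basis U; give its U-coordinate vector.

Column 2 of [psi]_U is the U-coordinate vector of psi(f2).
In standard coordinates psi(f2) = A f2 = (0, 3).
Converting to U: (0, 3) = -3f1 + 0·f2, so the coordinate vector is (-3, 0).

(-3, 0)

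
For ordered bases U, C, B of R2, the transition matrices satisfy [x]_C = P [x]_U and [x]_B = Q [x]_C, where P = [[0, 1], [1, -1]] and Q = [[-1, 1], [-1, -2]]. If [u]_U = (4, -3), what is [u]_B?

(10, -11)

First [u]_C = P [u]_U = (-3, 7).
Then [u]_B = Q [u]_C = (10, -11).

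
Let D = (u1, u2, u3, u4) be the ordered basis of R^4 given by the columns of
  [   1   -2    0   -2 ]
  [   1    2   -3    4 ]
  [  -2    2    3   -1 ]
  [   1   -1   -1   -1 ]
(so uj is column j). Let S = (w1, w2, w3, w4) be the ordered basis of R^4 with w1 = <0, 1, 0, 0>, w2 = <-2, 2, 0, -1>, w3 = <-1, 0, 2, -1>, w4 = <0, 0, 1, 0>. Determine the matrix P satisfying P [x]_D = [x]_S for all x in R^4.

Let M have columns uj and N have columns wj. Then for every x, N [x]_S = x = M [x]_D, so P = N^(-1) M.
Since det N = 1, N^(-1) has integer entries; multiplying gives P = [[1, 0, -1, 2], [0, 1, -1, 1], [-1, 0, 2, 0], [0, 2, -1, -1]].

[[1, 0, -1, 2], [0, 1, -1, 1], [-1, 0, 2, 0], [0, 2, -1, -1]]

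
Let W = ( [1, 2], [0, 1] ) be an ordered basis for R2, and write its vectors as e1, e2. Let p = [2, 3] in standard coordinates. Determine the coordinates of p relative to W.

We seek scalars with c_1 e1 + c_2 e2 = p; equivalently solve M c = p where the columns of M are e1, e2.
System: c_1 + 0c_2 = 2, 2c_1 + c_2 = 3; solving gives c_1 = 2, c_2 = -1.
Check: 2e1 - e2 = [2, 3].

[2, -1]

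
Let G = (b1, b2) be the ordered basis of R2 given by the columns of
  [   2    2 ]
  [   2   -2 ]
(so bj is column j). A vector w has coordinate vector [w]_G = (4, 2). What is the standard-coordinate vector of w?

w = M [w]_G, where M has columns b1, b2.
Carrying out the matrix-vector product, w = (12, 4).

(12, 4)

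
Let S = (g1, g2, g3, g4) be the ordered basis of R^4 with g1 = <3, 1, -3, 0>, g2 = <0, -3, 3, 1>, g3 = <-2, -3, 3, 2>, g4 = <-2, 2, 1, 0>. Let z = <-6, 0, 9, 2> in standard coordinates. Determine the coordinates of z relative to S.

[z]_S is the unique c with M c = z, where M has columns g1, ..., g4.
Solving this 4x4 system gives c = (0, 2, 0, 3).
Check: 0·g1 + 2g2 + 0·g3 + 3g4 = <-6, 0, 9, 2>.

<0, 2, 0, 3>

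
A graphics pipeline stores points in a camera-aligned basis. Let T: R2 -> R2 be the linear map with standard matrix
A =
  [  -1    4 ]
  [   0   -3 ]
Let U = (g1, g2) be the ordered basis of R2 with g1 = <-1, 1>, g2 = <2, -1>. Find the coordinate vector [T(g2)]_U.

<0, -3>

Compute T(g2) = A g2 = <-6, 3> in standard coordinates.
Then write this in U-coordinates: solve for y in y_1 g1 + y_2 g2 = <-6, 3>.
This gives y = <0, -3>, which is column 2 of [T]_U.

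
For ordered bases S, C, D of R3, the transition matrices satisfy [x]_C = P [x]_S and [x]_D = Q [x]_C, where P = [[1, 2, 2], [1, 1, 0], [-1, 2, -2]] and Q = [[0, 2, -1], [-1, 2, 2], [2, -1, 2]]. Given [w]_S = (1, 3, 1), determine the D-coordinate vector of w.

(5, 5, 20)

Apply P to get C-coordinates (9, 4, 3), then Q to get D-coordinates.
The result is [w]_D = (5, 5, 20).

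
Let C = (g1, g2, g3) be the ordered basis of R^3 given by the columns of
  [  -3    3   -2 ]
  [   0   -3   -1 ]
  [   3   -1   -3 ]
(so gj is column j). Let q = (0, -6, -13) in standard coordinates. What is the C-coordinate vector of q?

(-1, 1, 3)

We seek scalars with c_1 g1 + ... + c_3 g3 = q; equivalently solve M c = q where the columns of M are g1, ..., g3.
Solving this 3x3 system gives c = (-1, 1, 3).
Check: -g1 + g2 + 3g3 = (0, -6, -13).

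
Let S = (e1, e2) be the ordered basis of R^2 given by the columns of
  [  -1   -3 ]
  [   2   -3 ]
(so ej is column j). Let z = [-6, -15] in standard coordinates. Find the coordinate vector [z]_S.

[-3, 3]

We seek scalars with c_1 e1 + c_2 e2 = z; equivalently solve M c = z where the columns of M are e1, e2.
System: -c_1 - 3c_2 = -6, 2c_1 - 3c_2 = -15; solving gives c_1 = -3, c_2 = 3.
Check: -3e1 + 3e2 = [-6, -15].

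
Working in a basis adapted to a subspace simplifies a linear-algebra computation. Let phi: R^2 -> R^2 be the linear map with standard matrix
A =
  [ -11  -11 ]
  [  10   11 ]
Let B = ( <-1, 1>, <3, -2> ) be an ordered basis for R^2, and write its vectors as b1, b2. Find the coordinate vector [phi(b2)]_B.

Compute phi(b2) = A b2 = <-11, 8> in standard coordinates.
Then write this in B-coordinates: solve for y in y_1 b1 + y_2 b2 = <-11, 8>.
This gives y = <2, -3>, which is column 2 of [phi]_B.

<2, -3>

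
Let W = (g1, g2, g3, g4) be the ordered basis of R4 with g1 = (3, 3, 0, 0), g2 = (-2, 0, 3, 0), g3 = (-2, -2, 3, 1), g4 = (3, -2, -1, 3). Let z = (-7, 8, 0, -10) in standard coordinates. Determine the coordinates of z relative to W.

Write z = c_1 g1 + ... + c_4 g4 and solve for the c_i.
Gaussian elimination on [M | z] yields c = (0, 0, -1, -3).
Check: 0·g1 + 0·g2 - g3 - 3g4 = (-7, 8, 0, -10).

(0, 0, -1, -3)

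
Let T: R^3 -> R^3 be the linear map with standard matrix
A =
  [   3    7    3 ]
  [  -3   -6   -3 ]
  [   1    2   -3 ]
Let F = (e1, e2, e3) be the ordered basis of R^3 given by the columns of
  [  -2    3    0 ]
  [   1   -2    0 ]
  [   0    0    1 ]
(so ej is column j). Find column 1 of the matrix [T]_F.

Column 1 of [T]_F is the F-coordinate vector of T(e1).
In standard coordinates T(e1) = A e1 = [1, 0, 0].
Converting to F: [1, 0, 0] = -2e1 - e2 + 0·e3, so the coordinate vector is [-2, -1, 0].

[-2, -1, 0]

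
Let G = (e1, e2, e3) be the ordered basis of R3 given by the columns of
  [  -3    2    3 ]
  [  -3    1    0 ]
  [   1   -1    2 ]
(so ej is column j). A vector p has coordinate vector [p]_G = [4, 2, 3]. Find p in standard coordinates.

By definition p = 4e1 + 2e2 + 3e3.
Summing componentwise gives [1, -10, 8].

[1, -10, 8]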